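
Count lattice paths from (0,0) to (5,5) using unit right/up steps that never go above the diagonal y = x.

Total monotonic paths to (5,5): C(10,5) = 252.
A path is bad iff it touches y = x + 1; reflecting its initial segment maps bad paths bijectively onto all paths to (4,6), of which there are C(10,6) = 210.
Valid Dyck paths: 252 - 210.
(Check: C(10,5) - C(10,6) = C(10,5)/6, the Catalan number C_{5}.)

Final answer: C_{5} = 42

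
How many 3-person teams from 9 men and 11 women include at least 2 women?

Sum over valid woman counts:
C(11,2)C(9,1) = 495
C(11,3)C(9,0) = 165
Total: 495 + 165.

Final answer: 660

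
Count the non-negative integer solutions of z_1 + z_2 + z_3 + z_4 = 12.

Stars and bars with 12 stars and 3 bars:
C(12+4-1, 4-1) = C(15,3).

Final answer: C(15,3) = 455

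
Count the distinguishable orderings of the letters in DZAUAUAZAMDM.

Letters (A:4, D:2, M:2, U:2, Z:2). Total letters: 12.
Permutations = 12!/(4! x 2! x 2! x 2! x 2!).

Final answer: 1247400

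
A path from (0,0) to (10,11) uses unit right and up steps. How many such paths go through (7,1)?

Paths (0,0)->(7,1): C(8,1) = 8.
Paths (7,1)->(10,11): C(13,10) = 286.
By multiplication principle: 8 x 286.

Final answer: 2288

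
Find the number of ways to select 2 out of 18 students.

C(18,2) = 18!/(2! x (18-2)!).

Final answer: C(18,2) = 153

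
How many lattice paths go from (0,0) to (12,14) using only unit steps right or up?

Each path has 12 right steps and 14 up steps in some order (26 steps total).
Choose which 14 of the 26 steps are up: C(26,14).

Final answer: C(26,14) = 9657700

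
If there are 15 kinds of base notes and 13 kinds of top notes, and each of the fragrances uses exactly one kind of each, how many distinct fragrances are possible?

By the multiplication principle: 15 x 13.

Final answer: 195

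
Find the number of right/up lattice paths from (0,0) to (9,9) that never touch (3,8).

Total paths to (9,9): C(18,9) = 48620.
Paths through (3,8): C(11,8) x C(7,1) = 1155.
Avoiding (3,8): 48620 - 1155.

Final answer: 47465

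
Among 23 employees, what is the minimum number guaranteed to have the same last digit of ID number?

There are 10 possible values for last digit of ID number. With 23 employees and 10 categories, by pigeonhole: ceiling(23/10).

Final answer: 3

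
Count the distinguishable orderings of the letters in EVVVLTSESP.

Letters (E:2, L:1, P:1, S:2, T:1, V:3). Total letters: 10.
Permutations = 10!/(3! x 2! x 2!).

Final answer: 151200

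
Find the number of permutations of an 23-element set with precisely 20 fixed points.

Choose which 20 elements are fixed: C(23,20) = 1771.
Derange the remaining 3 using D(j) = (j-1)(D(j-1) + D(j-2)), D(0)=1, D(1)=0: D(2)=1, D(3)=2.
Total: 1771 x 2.

Final answer: C(23,20) D(3) = 3542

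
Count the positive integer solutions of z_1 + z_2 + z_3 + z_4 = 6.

Substitute z'_i = z_i - 1 (so z'_i >= 0). Then sum z'_i = 6 - 4 = 2.
Stars and bars: C(2+4-1, 4-1) = C(5,3).

Final answer: C(5,3) = 10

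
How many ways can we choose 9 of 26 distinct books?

C(26,9) = 26!/(9! x 17!).

Final answer: \binom{26}{9} = 3124550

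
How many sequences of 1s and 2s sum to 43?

Condition on the final move: it is a 1-step (f(n-1) ways to get there) or a 2-step (f(n-2) ways), so f(n) = f(n-1) + f(n-2), with f(1)=1, f(2)=2.
Computing successive values: f(1)=1, f(2)=2, f(3)=3, f(4)=5, f(5)=8, f(6)=13, f(7)=21, f(8)=34, f(9)=55, f(10)=89, f(11)=144, f(12)=233, f(13)=377, f(14)=610, f(15)=987, f(16)=1597, f(17)=2584, f(18)=4181, f(19)=6765, f(20)=10946, f(21)=17711, f(22)=28657, f(23)=46368, f(24)=75025, f(25)=121393, f(26)=196418, f(27)=317811, f(28)=514229, f(29)=832040, f(30)=1346269, f(31)=2178309, f(32)=3524578, f(33)=5702887, f(34)=9227465, f(35)=14930352, f(36)=24157817, f(37)=39088169, f(38)=63245986, f(39)=102334155, f(40)=165580141, f(41)=267914296, f(42)=433494437, f(43)=701408733.

Final answer: 701408733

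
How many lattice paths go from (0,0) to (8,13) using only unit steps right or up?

Each path has 8 right steps and 13 up steps in some order (21 steps total).
Choose which 13 of the 21 steps are up: C(21,13).

Final answer: C(21,13) = 203490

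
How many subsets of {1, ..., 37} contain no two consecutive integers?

Let a(n) count such subsets of {1, ..., n}. Either n is excluded (a(n-1) ways) or n is included, forcing n-1 out (a(n-2) ways), so a(n) = a(n-1) + a(n-2) with a(1)=2, a(2)=3.
Building up term by term: a(1)=2, a(2)=3, a(3)=5, a(4)=8, a(5)=13, a(6)=21, a(7)=34, a(8)=55, a(9)=89, a(10)=144, a(11)=233, a(12)=377, a(13)=610, a(14)=987, a(15)=1597, a(16)=2584, a(17)=4181, a(18)=6765, a(19)=10946, a(20)=17711, a(21)=28657, a(22)=46368, a(23)=75025, a(24)=121393, a(25)=196418, a(26)=317811, a(27)=514229, a(28)=832040, a(29)=1346269, a(30)=2178309, a(31)=3524578, a(32)=5702887, a(33)=9227465, a(34)=14930352, a(35)=24157817, a(36)=39088169, a(37)=63245986.

Final answer: 63245986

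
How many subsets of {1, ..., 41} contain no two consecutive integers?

Let a(n) count such subsets of {1, ..., n}. Either n is excluded (a(n-1) ways) or n is included, forcing n-1 out (a(n-2) ways), so a(n) = a(n-1) + a(n-2) with a(1)=2, a(2)=3.
Iterating the recurrence: a(1)=2, a(2)=3, a(3)=5, a(4)=8, a(5)=13, a(6)=21, a(7)=34, a(8)=55, a(9)=89, a(10)=144, a(11)=233, a(12)=377, a(13)=610, a(14)=987, a(15)=1597, a(16)=2584, a(17)=4181, a(18)=6765, a(19)=10946, a(20)=17711, a(21)=28657, a(22)=46368, a(23)=75025, a(24)=121393, a(25)=196418, a(26)=317811, a(27)=514229, a(28)=832040, a(29)=1346269, a(30)=2178309, a(31)=3524578, a(32)=5702887, a(33)=9227465, a(34)=14930352, a(35)=24157817, a(36)=39088169, a(37)=63245986, a(38)=102334155, a(39)=165580141, a(40)=267914296, a(41)=433494437.

Final answer: 433494437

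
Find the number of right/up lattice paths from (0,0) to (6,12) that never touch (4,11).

Total paths to (6,12): C(18,12) = 18564.
Paths through (4,11): C(15,11) x C(3,1) = 4095.
Avoiding (4,11): 18564 - 4095.

Final answer: 14469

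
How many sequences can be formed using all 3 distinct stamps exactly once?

The number of ways to arrange 3 distinct objects is 3!.

Final answer: 3! = 6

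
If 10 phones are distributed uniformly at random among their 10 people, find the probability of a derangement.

Derangements satisfy D(n) = (n-1)(D(n-1) + D(n-2)), starting from D(0)=1, D(1)=0.
Building up: D(2)=1, D(3)=2, D(4)=9, D(5)=44, D(6)=265, D(7)=1854, D(8)=14833, D(9)=133496, D(10)=1334961.
Total arrangements: 10! = 3628800.
Probability = D(10)/10! = 16481/44800.

Final answer: D(10)/10! = 1334961/3628800 = 0.367879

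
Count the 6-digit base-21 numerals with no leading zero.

In base 21, the leading digit has 20 choices (1..20); each of the remaining 5 digits has 21 choices.
Total: 20 x 21^5.

Final answer: 81682020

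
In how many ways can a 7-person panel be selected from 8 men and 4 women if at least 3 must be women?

Sum over valid woman counts:
C(4,3)C(8,4) = 280
C(4,4)C(8,3) = 56
Total: 280 + 56.

Final answer: 336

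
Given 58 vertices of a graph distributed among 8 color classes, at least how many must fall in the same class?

By pigeonhole with 58 objects and 8 categories: ceiling(58/8).

Final answer: 8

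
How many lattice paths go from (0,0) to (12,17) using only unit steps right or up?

Each path has 12 right steps and 17 up steps in some order (29 steps total).
Choose which 17 of the 29 steps are up: C(29,17).

Final answer: C(29,17) = 51895935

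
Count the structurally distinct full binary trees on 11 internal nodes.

The structures are counted by the Catalan number C_n. Here n = 11.
C_n = C(2n,n) - C(2n,n+1), so C_{11} = C(22,11) - C(22,12) = 705432 - 646646.

Final answer: C_{11} = 58786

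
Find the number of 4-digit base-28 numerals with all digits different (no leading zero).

The leading digit has 27 choices (anything but zero); the next has 27 (anything but the first), then 26, and so on, one fewer each time.
Total: 27 x 27 x 26 x 25.

Final answer: 473850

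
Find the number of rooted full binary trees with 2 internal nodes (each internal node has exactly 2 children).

This is counted by the nth Catalan number C_n. Here n = 2.
Using C_0 = 1 and C_(k+1) = C_k x 2(2k+1)/(k+2), build up term by term: C_1=1, C_2=2.

Final answer: C_{2} = 2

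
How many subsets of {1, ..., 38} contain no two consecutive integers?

Let a(n) count such subsets of {1, ..., n}. Either n is excluded (a(n-1) ways) or n is included, forcing n-1 out (a(n-2) ways), so a(n) = a(n-1) + a(n-2) with a(1)=2, a(2)=3.
Building up term by term: a(1)=2, a(2)=3, a(3)=5, a(4)=8, a(5)=13, a(6)=21, a(7)=34, a(8)=55, a(9)=89, a(10)=144, a(11)=233, a(12)=377, a(13)=610, a(14)=987, a(15)=1597, a(16)=2584, a(17)=4181, a(18)=6765, a(19)=10946, a(20)=17711, a(21)=28657, a(22)=46368, a(23)=75025, a(24)=121393, a(25)=196418, a(26)=317811, a(27)=514229, a(28)=832040, a(29)=1346269, a(30)=2178309, a(31)=3524578, a(32)=5702887, a(33)=9227465, a(34)=14930352, a(35)=24157817, a(36)=39088169, a(37)=63245986, a(38)=102334155.

Final answer: 102334155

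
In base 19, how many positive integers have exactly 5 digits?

These are the integers in [19^4, 19^5), so the count is 19^5 - 19^4 = 18 x 19^4.

Final answer: 2345778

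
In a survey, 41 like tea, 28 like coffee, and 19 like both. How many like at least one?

|A union B| = |A| + |B| - |A intersect B| = 41 + 28 - 19.

Final answer: 50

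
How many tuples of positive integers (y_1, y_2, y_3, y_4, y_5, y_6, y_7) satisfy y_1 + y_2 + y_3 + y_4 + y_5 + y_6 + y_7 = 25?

Substitute y'_i = y_i - 1 (so y'_i >= 0). Then sum y'_i = 25 - 7 = 18.
Stars and bars: C(18+7-1, 7-1) = C(24,6).

Final answer: C(24,6) = 134596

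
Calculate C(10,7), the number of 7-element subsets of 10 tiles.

C(10,7) = 10!/(7! x 3!).

Final answer: \binom{10}{7} = 120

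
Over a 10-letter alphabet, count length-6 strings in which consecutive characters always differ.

Let g(n) count such strings. g(1) = 10, and each valid string of length n-1 extends in 9 ways (any symbol but the last), so g(n) = 9 g(n-1).
Total: g(6) = 10 x 9^5.

Final answer: 10 x 9^{5} = 590490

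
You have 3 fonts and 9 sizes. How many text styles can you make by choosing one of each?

By the multiplication principle: 3 x 9.

Final answer: 27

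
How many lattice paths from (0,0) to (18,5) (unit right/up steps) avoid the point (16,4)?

Total paths to (18,5): C(23,5) = 33649.
Paths through (16,4): C(20,4) x C(3,1) = 14535.
Avoiding (16,4): 33649 - 14535.

Final answer: 19114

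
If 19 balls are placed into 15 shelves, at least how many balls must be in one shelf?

By the pigeonhole principle: ceiling(19/15).

Final answer: 2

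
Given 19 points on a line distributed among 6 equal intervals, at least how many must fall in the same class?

By pigeonhole with 19 objects and 6 categories: ceiling(19/6).

Final answer: 4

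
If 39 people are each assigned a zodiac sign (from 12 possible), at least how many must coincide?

There are 12 possible values for zodiac sign. With 39 people and 12 categories, by pigeonhole: ceiling(39/12).

Final answer: 4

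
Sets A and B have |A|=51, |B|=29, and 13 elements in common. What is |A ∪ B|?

|A union B| = |A| + |B| - |A intersect B| = 51 + 29 - 13.

Final answer: 67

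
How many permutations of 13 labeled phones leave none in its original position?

Derangements satisfy D(n) = (n-1)(D(n-1) + D(n-2)), starting from D(0)=1, D(1)=0.
D(2) = 1 x (0 + 1) = 1
D(3) = 2 x (1 + 0) = 2
D(4) = 3 x (2 + 1) = 9
D(5) = 4 x (9 + 2) = 44
D(6) = 5 x (44 + 9) = 265
D(7) = 6 x (265 + 44) = 1854
D(8) = 7 x (1854 + 265) = 14833
D(9) = 8 x (14833 + 1854) = 133496
D(10) = 9 x (133496 + 14833) = 1334961
D(11) = 10 x (1334961 + 133496) = 14684570
D(12) = 11 x (14684570 + 1334961) = 176214841
D(13) = 12 x (D(12) + D(11)) = 12 x (176214841 + 14684570)

Final answer: D(13) = 2290792932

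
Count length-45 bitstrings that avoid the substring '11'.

Let a(n) count valid strings. If the last bit is 0 the prefix is any valid string of length n-1; if it is 1 the string must end in 01 with a valid prefix of length n-2. So a(n) = a(n-1) + a(n-2), a(1)=2, a(2)=3.
Computing successive values: a(1)=2, a(2)=3, a(3)=5, a(4)=8, a(5)=13, a(6)=21, a(7)=34, a(8)=55, a(9)=89, a(10)=144, a(11)=233, a(12)=377, a(13)=610, a(14)=987, a(15)=1597, a(16)=2584, a(17)=4181, a(18)=6765, a(19)=10946, a(20)=17711, a(21)=28657, a(22)=46368, a(23)=75025, a(24)=121393, a(25)=196418, a(26)=317811, a(27)=514229, a(28)=832040, a(29)=1346269, a(30)=2178309, a(31)=3524578, a(32)=5702887, a(33)=9227465, a(34)=14930352, a(35)=24157817, a(36)=39088169, a(37)=63245986, a(38)=102334155, a(39)=165580141, a(40)=267914296, a(41)=433494437, a(42)=701408733, a(43)=1134903170, a(44)=1836311903, a(45)=2971215073.

Final answer: 2971215073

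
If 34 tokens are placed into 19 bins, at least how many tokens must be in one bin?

By the pigeonhole principle: ceiling(34/19).

Final answer: 2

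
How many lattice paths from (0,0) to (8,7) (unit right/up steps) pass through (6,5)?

Paths (0,0)->(6,5): C(11,5) = 462.
Paths (6,5)->(8,7): C(4,2) = 6.
By multiplication principle: 462 x 6.

Final answer: 2772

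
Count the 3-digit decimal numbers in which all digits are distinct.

First digit: 9 (not 0). Second: 9 (not first). Third: 8, etc.
Total: 9 x 9 x 8.

Final answer: 648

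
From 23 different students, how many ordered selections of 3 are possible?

P(23,3) = 23!/(23-3)! = 23!/20!.

Final answer: P(23,3) = 10626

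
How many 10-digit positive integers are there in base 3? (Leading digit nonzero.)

In base 3, the leading digit has 2 choices (1..2); each of the remaining 9 digits has 3 choices.
Total: 2 x 3^9.

Final answer: 39366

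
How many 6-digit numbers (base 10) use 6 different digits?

First digit: 9 (not 0). Second: 9 (not first). Third: 8, etc.
Total: 9 x 9 x 8 x 7 x 6 x 5.

Final answer: 136080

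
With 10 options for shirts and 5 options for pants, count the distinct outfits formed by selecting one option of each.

By the multiplication principle: 10 x 5.

Final answer: 50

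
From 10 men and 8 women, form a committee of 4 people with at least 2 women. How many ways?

Sum over valid woman counts:
C(8,2)C(10,2) = 1260
C(8,3)C(10,1) = 560
C(8,4)C(10,0) = 70
Total: 1260 + 560 + 70.

Final answer: 1890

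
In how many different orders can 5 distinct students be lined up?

The number of ways to arrange 5 distinct objects is 5!.

Final answer: 5! = 120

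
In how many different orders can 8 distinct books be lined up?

The number of ways to arrange 8 distinct objects is 8!.

Final answer: 8! = 40320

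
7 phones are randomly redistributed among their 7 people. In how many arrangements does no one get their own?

Use the recurrence D(n) = (n-1)(D(n-1) + D(n-2)) with D(0)=1, D(1)=0.
D(2) = 1 x (0 + 1) = 1
D(3) = 2 x (1 + 0) = 2
D(4) = 3 x (2 + 1) = 9
D(5) = 4 x (9 + 2) = 44
D(6) = 5 x (44 + 9) = 265
D(7) = 6 x (D(6) + D(5)) = 6 x (265 + 44)

Final answer: D(7) = 1854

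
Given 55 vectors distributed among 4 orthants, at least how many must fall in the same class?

By pigeonhole with 55 objects and 4 categories: ceiling(55/4).

Final answer: 14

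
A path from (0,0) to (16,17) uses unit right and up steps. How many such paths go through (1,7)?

Paths (0,0)->(1,7): C(8,7) = 8.
Paths (1,7)->(16,17): C(25,10) = 3268760.
By multiplication principle: 8 x 3268760.

Final answer: 26150080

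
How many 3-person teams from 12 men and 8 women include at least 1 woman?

Sum over valid woman counts:
C(8,1)C(12,2) = 528
C(8,2)C(12,1) = 336
C(8,3)C(12,0) = 56
Total: 528 + 336 + 56.

Final answer: 920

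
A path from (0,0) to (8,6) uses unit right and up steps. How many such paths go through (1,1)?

Paths (0,0)->(1,1): C(2,1) = 2.
Paths (1,1)->(8,6): C(12,5) = 792.
By multiplication principle: 2 x 792.

Final answer: 1584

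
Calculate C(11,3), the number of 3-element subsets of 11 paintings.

C(11,3) = 11!/(3! x 8!).

Final answer: \binom{11}{3} = 165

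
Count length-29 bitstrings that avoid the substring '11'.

A valid string ends in 0 (append to any length-(n-1) valid string) or in 01 (append to any length-(n-2) valid string), so a(n) = a(n-1) + a(n-2) with a(1)=2, a(2)=3.
Building up term by term: a(1)=2, a(2)=3, a(3)=5, a(4)=8, a(5)=13, a(6)=21, a(7)=34, a(8)=55, a(9)=89, a(10)=144, a(11)=233, a(12)=377, a(13)=610, a(14)=987, a(15)=1597, a(16)=2584, a(17)=4181, a(18)=6765, a(19)=10946, a(20)=17711, a(21)=28657, a(22)=46368, a(23)=75025, a(24)=121393, a(25)=196418, a(26)=317811, a(27)=514229, a(28)=832040, a(29)=1346269.

Final answer: 1346269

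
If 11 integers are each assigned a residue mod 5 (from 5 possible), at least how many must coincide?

There are 5 possible values for residue mod 5. With 11 integers and 5 categories, by pigeonhole: ceiling(11/5).

Final answer: 3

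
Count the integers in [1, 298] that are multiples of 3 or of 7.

Multiples of 3: 99. Multiples of 7: 42. Of both (lcm=21): 14.
By inclusion-exclusion: 99 + 42 - 14.

Final answer: 127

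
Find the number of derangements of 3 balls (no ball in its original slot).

Derangements satisfy D(n) = (n-1)(D(n-1) + D(n-2)), starting from D(0)=1, D(1)=0.
D(2) = 1 x (0 + 1) = 1
D(3) = 2 x (D(2) + D(1)) = 2 x (1 + 0)

Final answer: D(3) = 2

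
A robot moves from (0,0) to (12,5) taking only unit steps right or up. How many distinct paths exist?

Each path has 12 right steps and 5 up steps in some order (17 steps total).
Choose which 5 of the 17 steps are up: C(17,5).

Final answer: C(17,5) = 6188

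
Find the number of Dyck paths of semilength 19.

Total monotonic paths to (19,19): C(38,19) = 35345263800.
Paths that cross above y=x (reflection bijection): C(38,20) = 33578000610.
Valid Dyck paths: 35345263800 - 33578000610.
(Check: C(38,19) - C(38,20) = C(38,19)/20, the Catalan number C_{19}.)

Final answer: C_{19} = 1767263190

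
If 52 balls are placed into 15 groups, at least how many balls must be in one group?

By the pigeonhole principle: ceiling(52/15).

Final answer: 4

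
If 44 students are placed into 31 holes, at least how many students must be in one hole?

By the pigeonhole principle: ceiling(44/31).

Final answer: 2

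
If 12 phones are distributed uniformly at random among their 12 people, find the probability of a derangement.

Use the recurrence D(n) = (n-1)(D(n-1) + D(n-2)) with D(0)=1, D(1)=0.
Building up: D(2)=1, D(3)=2, D(4)=9, D(5)=44, D(6)=265, D(7)=1854, D(8)=14833, D(9)=133496, D(10)=1334961, D(11)=14684570, D(12)=176214841.
Total arrangements: 12! = 479001600.
Probability = D(12)/12! = 16019531/43545600.

Final answer: D(12)/12! = 176214841/479001600 = 0.367879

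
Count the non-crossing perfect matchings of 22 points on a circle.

This is counted by the nth Catalan number C_n. Here n = 22/2 = 11.
C_n = (2n)!/(n!(n+1)!), so C_{11} = 22!/(11! x 12!) = C(22,11)/12 = 705432/12.

Final answer: C_{11} = 58786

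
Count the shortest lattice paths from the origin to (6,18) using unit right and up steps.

Each path has 6 right steps and 18 up steps in some order (24 steps total).
Choose which 18 of the 24 steps are up: C(24,18).

Final answer: C(24,18) = 134596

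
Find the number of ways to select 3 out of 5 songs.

C(5,3) = 5!/(3! x (5-3)!).

Final answer: C(5,3) = 10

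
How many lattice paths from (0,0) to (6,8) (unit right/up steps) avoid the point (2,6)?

Total paths to (6,8): C(14,8) = 3003.
Paths through (2,6): C(8,6) x C(6,2) = 420.
Avoiding (2,6): 3003 - 420.

Final answer: 2583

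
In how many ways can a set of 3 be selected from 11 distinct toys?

C(11,3) = 11!/(3! x 8!).

Final answer: \binom{11}{3} = 165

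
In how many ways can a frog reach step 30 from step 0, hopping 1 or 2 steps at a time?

Let f(n) count the ways. The last step is size 1 or 2, so f(n) = f(n-1) + f(n-2) with f(1)=1, f(2)=2.
Building up term by term: f(1)=1, f(2)=2, f(3)=3, f(4)=5, f(5)=8, f(6)=13, f(7)=21, f(8)=34, f(9)=55, f(10)=89, f(11)=144, f(12)=233, f(13)=377, f(14)=610, f(15)=987, f(16)=1597, f(17)=2584, f(18)=4181, f(19)=6765, f(20)=10946, f(21)=17711, f(22)=28657, f(23)=46368, f(24)=75025, f(25)=121393, f(26)=196418, f(27)=317811, f(28)=514229, f(29)=832040, f(30)=1346269.

Final answer: 1346269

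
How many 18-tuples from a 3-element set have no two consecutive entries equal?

Let g(n) count such strings. g(1) = 3, and each valid string of length n-1 extends in 2 ways (any symbol but the last), so g(n) = 2 g(n-1).
Total: g(18) = 3 x 2^17.

Final answer: 3 x 2^{17} = 393216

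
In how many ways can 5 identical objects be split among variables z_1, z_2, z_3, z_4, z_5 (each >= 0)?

Stars and bars with 5 stars and 4 bars:
C(5+5-1, 5-1) = C(9,4).

Final answer: C(9,4) = 126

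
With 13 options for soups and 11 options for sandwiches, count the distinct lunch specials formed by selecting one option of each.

By the multiplication principle: 13 x 11.

Final answer: 143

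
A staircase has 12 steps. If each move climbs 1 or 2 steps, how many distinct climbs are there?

Condition on the final move: it is a 1-step (f(n-1) ways to get there) or a 2-step (f(n-2) ways), so f(n) = f(n-1) + f(n-2), with f(1)=1, f(2)=2.
Computing successive values: f(1)=1, f(2)=2, f(3)=3, f(4)=5, f(5)=8, f(6)=13, f(7)=21, f(8)=34, f(9)=55, f(10)=89, f(11)=144, f(12)=233.

Final answer: 233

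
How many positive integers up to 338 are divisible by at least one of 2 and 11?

Multiples of 2: 169. Multiples of 11: 30. Of both (lcm=22): 15.
By inclusion-exclusion: 169 + 30 - 15.

Final answer: 184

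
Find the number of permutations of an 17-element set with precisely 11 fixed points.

Choose which 11 elements are fixed: C(17,11) = 12376.
Derange the remaining 6 using D(j) = (j-1)(D(j-1) + D(j-2)), D(0)=1, D(1)=0: D(2)=1, D(3)=2, D(4)=9, D(5)=44, D(6)=265.
Total: 12376 x 265.

Final answer: C(17,11) D(6) = 3279640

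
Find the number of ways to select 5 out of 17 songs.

C(17,5) = 17!/(5! x 12!).

Final answer: \binom{17}{5} = 6188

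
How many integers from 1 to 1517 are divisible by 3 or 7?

Multiples of 3: 505. Multiples of 7: 216. Of both (lcm=21): 72.
By inclusion-exclusion: 505 + 216 - 72.

Final answer: 649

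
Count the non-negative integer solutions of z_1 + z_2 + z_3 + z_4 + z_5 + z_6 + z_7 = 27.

Stars and bars with 27 stars and 6 bars:
C(27+7-1, 7-1) = C(33,6).

Final answer: C(33,6) = 1107568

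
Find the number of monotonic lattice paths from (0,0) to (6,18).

Each path has 6 right steps and 18 up steps in some order (24 steps total).
Choose which 18 of the 24 steps are up: C(24,18).

Final answer: C(24,18) = 134596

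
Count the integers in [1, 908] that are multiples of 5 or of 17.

Multiples of 5: 181. Multiples of 17: 53. Of both (lcm=85): 10.
By inclusion-exclusion: 181 + 53 - 10.

Final answer: 224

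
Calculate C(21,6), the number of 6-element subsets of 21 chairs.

C(21,6) = 21!/(6! x (21-6)!).

Final answer: C(21,6) = 54264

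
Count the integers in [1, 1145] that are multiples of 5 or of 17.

Multiples of 5: 229. Multiples of 17: 67. Of both (lcm=85): 13.
By inclusion-exclusion: 229 + 67 - 13.

Final answer: 283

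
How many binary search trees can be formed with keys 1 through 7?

This is a standard Catalan-number count: the answer is C_n. Here n = 7.
C_n = C(2n,n) - C(2n,n+1), so C_{7} = C(14,7) - C(14,8) = 3432 - 3003.

Final answer: C_{7} = 429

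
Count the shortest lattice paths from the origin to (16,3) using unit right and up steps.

Each path has 16 right steps and 3 up steps in some order (19 steps total).
Choose which 3 of the 19 steps are up: C(19,3).

Final answer: C(19,3) = 969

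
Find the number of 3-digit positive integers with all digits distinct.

First digit: 9 (not 0). Second: 9 (not first). Third: 8, etc.
Total: 9 x 9 x 8.

Final answer: 648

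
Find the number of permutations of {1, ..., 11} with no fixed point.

D(n) = (n-1)(D(n-1) + D(n-2)), D(0)=1, D(1)=0.
Building up: D(2)=1, D(3)=2, D(4)=9, D(5)=44, D(6)=265, D(7)=1854, D(8)=14833, D(9)=133496, D(10)=1334961.
D(11) = 10 x (D(10) + D(9)) = 10 x (1334961 + 133496).

Final answer: D(11) = 14684570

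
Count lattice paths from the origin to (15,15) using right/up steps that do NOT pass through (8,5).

Total paths to (15,15): C(30,15) = 155117520.
Paths through (8,5): C(13,5) x C(17,10) = 25029576.
Avoiding (8,5): 155117520 - 25029576.

Final answer: 130087944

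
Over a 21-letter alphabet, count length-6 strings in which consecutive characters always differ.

First character: 21 choices. Each subsequent: 20 choices (must differ from the previous one).
Total: 21 x 20^5.

Final answer: 21 x 20^{5} = 67200000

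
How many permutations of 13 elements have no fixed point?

Derangements satisfy D(n) = (n-1)(D(n-1) + D(n-2)), starting from D(0)=1, D(1)=0.
Building up: D(2)=1, D(3)=2, D(4)=9, D(5)=44, D(6)=265, D(7)=1854, D(8)=14833, D(9)=133496, D(10)=1334961, D(11)=14684570, D(12)=176214841.
D(13) = 12 x (D(12) + D(11)) = 12 x (176214841 + 14684570).

Final answer: D(13) = 2290792932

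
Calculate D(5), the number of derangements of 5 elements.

Derangements satisfy D(n) = (n-1)(D(n-1) + D(n-2)), starting from D(0)=1, D(1)=0.
D(2) = 1 x (0 + 1) = 1
D(3) = 2 x (1 + 0) = 2
D(4) = 3 x (2 + 1) = 9
D(5) = 4 x (D(4) + D(3)) = 4 x (9 + 2)

Final answer: D(5) = 44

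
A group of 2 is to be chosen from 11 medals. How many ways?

C(11,2) = 11!/(2! x (11-2)!).

Final answer: C(11,2) = 55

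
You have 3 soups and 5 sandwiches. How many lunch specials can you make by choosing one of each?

By the multiplication principle: 3 x 5.

Final answer: 15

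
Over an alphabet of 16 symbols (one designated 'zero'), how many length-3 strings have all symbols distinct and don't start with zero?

First digit: 15 (nonzero). Second: 15 (not first). Third: 14, etc.
Total: 15 x 15 x 14.

Final answer: 3150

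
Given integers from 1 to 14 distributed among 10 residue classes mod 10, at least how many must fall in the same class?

By pigeonhole with 14 objects and 10 categories: ceiling(14/10).

Final answer: 2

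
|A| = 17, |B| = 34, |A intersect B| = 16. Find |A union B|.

|A union B| = |A| + |B| - |A intersect B| = 17 + 34 - 16.

Final answer: 35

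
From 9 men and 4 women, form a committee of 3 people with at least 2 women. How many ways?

Sum over valid woman counts:
C(4,2)C(9,1) = 54
C(4,3)C(9,0) = 4
Total: 54 + 4.

Final answer: 58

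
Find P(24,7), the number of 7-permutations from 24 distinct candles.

P(24,7) = 24!/(24-7)! = 24!/17!.

Final answer: P(24,7) = 1744364160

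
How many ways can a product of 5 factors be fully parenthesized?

The structures are counted by the Catalan number C_n. Here n = 5 - 1 = 4.
C_n = (2n)!/(n!(n+1)!), so C_{4} = 8!/(4! x 5!) = C(8,4)/5 = 70/5.

Final answer: C_{4} = 14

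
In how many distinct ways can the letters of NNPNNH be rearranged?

Letters (H:1, N:4, P:1). Total letters: 6.
Permutations = 6!/(4!).

Final answer: 30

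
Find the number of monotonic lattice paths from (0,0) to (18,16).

Each path has 18 right steps and 16 up steps in some order (34 steps total).
Choose which 16 of the 34 steps are up: C(34,16).

Final answer: C(34,16) = 2203961430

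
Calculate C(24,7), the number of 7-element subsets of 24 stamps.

C(24,7) = 24!/(7! x 17!).

Final answer: \binom{24}{7} = 346104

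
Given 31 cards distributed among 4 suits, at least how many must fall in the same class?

By pigeonhole with 31 objects and 4 categories: ceiling(31/4).

Final answer: 8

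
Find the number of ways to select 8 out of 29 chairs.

C(29,8) = 29!/(8! x 21!).

Final answer: \binom{29}{8} = 4292145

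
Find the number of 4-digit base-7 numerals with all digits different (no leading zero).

The leading digit has 6 choices (anything but zero); the next has 6 (anything but the first), then 5, and so on, one fewer each time.
Total: 6 x 6 x 5 x 4.

Final answer: 720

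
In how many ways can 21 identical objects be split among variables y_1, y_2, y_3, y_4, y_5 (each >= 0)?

Stars and bars with 21 stars and 4 bars:
C(21+5-1, 5-1) = C(25,4).

Final answer: C(25,4) = 12650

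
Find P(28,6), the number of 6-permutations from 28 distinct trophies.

P(28,6) = 28!/(28-6)! = 28!/22!.

Final answer: P(28,6) = 271252800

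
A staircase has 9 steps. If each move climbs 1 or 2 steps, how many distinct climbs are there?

Let f(n) count the ways. The last step is size 1 or 2, so f(n) = f(n-1) + f(n-2) with f(1)=1, f(2)=2.
Computing successive values: f(1)=1, f(2)=2, f(3)=3, f(4)=5, f(5)=8, f(6)=13, f(7)=21, f(8)=34, f(9)=55.

Final answer: 55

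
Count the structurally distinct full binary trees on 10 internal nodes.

The structures are counted by the Catalan number C_n. Here n = 10.
C_n = C(2n,n) - C(2n,n+1), so C_{10} = C(20,10) - C(20,11) = 184756 - 167960.

Final answer: C_{10} = 16796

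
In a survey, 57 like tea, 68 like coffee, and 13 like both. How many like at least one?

|A union B| = |A| + |B| - |A intersect B| = 57 + 68 - 13.

Final answer: 112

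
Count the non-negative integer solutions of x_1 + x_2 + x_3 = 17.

Stars and bars with 17 stars and 2 bars:
C(17+3-1, 3-1) = C(19,2).

Final answer: C(19,2) = 171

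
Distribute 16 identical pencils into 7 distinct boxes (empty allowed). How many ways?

Stars and bars: C(n+k-1, k-1) = C(22,6).

Final answer: C(22,6) = 74613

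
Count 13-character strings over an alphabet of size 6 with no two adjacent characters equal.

First character: 6 choices. Each subsequent: 5 choices (must differ from the previous one).
Total: 6 x 5^12.

Final answer: 6 x 5^{12} = 1464843750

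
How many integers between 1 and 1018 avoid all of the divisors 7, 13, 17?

|div by 7|=145, |div by 13|=78, |div by 17|=59.
|div by 7&13|=11, |div by 7&17|=8, |div by 13&17|=4, |div by all|=0.
By inclusion-exclusion, divisible by at least one: 145+78+59-11-8-4+0 = 259.
Not divisible by any: 1018 - 259.

Final answer: 759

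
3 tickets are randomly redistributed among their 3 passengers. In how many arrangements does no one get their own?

Derangements satisfy D(n) = (n-1)(D(n-1) + D(n-2)), starting from D(0)=1, D(1)=0.
D(2) = 1 x (0 + 1) = 1
D(3) = 2 x (D(2) + D(1)) = 2 x (1 + 0)

Final answer: D(3) = 2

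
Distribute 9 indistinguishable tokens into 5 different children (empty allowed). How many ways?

Stars and bars: C(n+k-1, k-1) = C(13,4).

Final answer: C(13,4) = 715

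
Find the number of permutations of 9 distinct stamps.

The number of ways to arrange 9 distinct objects is 9!.

Final answer: 9! = 362880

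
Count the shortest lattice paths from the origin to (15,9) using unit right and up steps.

Each path has 15 right steps and 9 up steps in some order (24 steps total).
Choose which 9 of the 24 steps are up: C(24,9).

Final answer: C(24,9) = 1307504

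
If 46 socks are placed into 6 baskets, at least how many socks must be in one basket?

By the pigeonhole principle: ceiling(46/6).

Final answer: 8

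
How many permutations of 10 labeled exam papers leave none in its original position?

D(n) = (n-1)(D(n-1) + D(n-2)), D(0)=1, D(1)=0.
D(2) = 1 x (0 + 1) = 1
D(3) = 2 x (1 + 0) = 2
D(4) = 3 x (2 + 1) = 9
D(5) = 4 x (9 + 2) = 44
D(6) = 5 x (44 + 9) = 265
D(7) = 6 x (265 + 44) = 1854
D(8) = 7 x (1854 + 265) = 14833
D(9) = 8 x (14833 + 1854) = 133496
D(10) = 9 x (D(9) + D(8)) = 9 x (133496 + 14833)

Final answer: D(10) = 1334961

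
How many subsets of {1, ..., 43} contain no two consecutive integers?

Let a(n) count such subsets of {1, ..., n}. Either n is excluded (a(n-1) ways) or n is included, forcing n-1 out (a(n-2) ways), so a(n) = a(n-1) + a(n-2) with a(1)=2, a(2)=3.
Computing successive values: a(1)=2, a(2)=3, a(3)=5, a(4)=8, a(5)=13, a(6)=21, a(7)=34, a(8)=55, a(9)=89, a(10)=144, a(11)=233, a(12)=377, a(13)=610, a(14)=987, a(15)=1597, a(16)=2584, a(17)=4181, a(18)=6765, a(19)=10946, a(20)=17711, a(21)=28657, a(22)=46368, a(23)=75025, a(24)=121393, a(25)=196418, a(26)=317811, a(27)=514229, a(28)=832040, a(29)=1346269, a(30)=2178309, a(31)=3524578, a(32)=5702887, a(33)=9227465, a(34)=14930352, a(35)=24157817, a(36)=39088169, a(37)=63245986, a(38)=102334155, a(39)=165580141, a(40)=267914296, a(41)=433494437, a(42)=701408733, a(43)=1134903170.

Final answer: 1134903170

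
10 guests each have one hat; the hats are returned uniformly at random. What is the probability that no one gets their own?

Use the recurrence D(n) = (n-1)(D(n-1) + D(n-2)) with D(0)=1, D(1)=0.
Building up: D(2)=1, D(3)=2, D(4)=9, D(5)=44, D(6)=265, D(7)=1854, D(8)=14833, D(9)=133496, D(10)=1334961.
Total arrangements: 10! = 3628800.
Probability = D(10)/10! = 16481/44800.

Final answer: D(10)/10! = 1334961/3628800 = 0.367879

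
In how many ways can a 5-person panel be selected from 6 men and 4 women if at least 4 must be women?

Sum over valid woman counts:
C(4,4)C(6,1).

Final answer: 6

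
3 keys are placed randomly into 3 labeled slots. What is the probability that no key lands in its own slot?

D(n) = (n-1)(D(n-1) + D(n-2)), D(0)=1, D(1)=0.
Building up: D(2)=1, D(3)=2.
Total arrangements: 3! = 6.
Probability = D(3)/3! = 1/3.

Final answer: D(3)/3! = 2/6 = 0.333333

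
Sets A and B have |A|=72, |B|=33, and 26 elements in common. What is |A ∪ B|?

|A union B| = |A| + |B| - |A intersect B| = 72 + 33 - 26.

Final answer: 79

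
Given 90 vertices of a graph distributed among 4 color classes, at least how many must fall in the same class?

By pigeonhole with 90 objects and 4 categories: ceiling(90/4).

Final answer: 23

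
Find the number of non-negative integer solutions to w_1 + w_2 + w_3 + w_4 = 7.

Stars and bars with 7 stars and 3 bars:
C(7+4-1, 4-1) = C(10,3).

Final answer: C(10,3) = 120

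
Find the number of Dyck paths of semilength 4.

Total monotonic paths to (4,4): C(8,4) = 70.
A path is bad iff it touches y = x + 1; reflecting its initial segment maps bad paths bijectively onto all paths to (3,5), of which there are C(8,5) = 56.
Valid Dyck paths: 70 - 56.
(Equivalently, C_{4} = C(8,4)/5 = 70/5.)

Final answer: C_{4} = 14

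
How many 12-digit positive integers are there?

These are the integers in [10^11, 10^12), so the count is 10^12 - 10^11 = 9 x 10^11.

Final answer: 900000000000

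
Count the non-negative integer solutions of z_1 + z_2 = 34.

Stars and bars with 34 stars and 1 bars:
C(34+2-1, 2-1) = C(35,1).

Final answer: C(35,1) = 35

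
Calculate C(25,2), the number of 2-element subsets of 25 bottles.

C(25,2) = 25!/(2! x (25-2)!).

Final answer: C(25,2) = 300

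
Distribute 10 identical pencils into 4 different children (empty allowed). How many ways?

Stars and bars: C(n+k-1, k-1) = C(13,3).

Final answer: C(13,3) = 286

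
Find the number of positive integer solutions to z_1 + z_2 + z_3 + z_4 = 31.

Substitute z'_i = z_i - 1 (so z'_i >= 0). Then sum z'_i = 31 - 4 = 27.
Stars and bars: C(27+4-1, 4-1) = C(30,3).

Final answer: C(30,3) = 4060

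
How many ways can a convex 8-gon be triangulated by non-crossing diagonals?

This is a standard Catalan-number count: the answer is C_n. Here n = 8 - 2 = 6.
C_n = C(2n,n)/(n+1), so C_{6} = C(12,6)/7 = 924/7.

Final answer: C_{6} = 132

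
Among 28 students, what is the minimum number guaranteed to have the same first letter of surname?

There are 26 possible values for first letter of surname. With 28 students and 26 categories, by pigeonhole: ceiling(28/26).

Final answer: 2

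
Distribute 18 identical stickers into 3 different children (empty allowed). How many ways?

Stars and bars: C(n+k-1, k-1) = C(20,2).

Final answer: C(20,2) = 190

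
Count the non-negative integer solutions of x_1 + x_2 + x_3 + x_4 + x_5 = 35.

Stars and bars with 35 stars and 4 bars:
C(35+5-1, 5-1) = C(39,4).

Final answer: C(39,4) = 82251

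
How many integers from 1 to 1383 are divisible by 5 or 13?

Multiples of 5: 276. Multiples of 13: 106. Of both (lcm=65): 21.
By inclusion-exclusion: 276 + 106 - 21.

Final answer: 361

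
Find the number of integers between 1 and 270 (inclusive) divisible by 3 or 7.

Multiples of 3: 90. Multiples of 7: 38. Of both (lcm=21): 12.
By inclusion-exclusion: 90 + 38 - 12.

Final answer: 116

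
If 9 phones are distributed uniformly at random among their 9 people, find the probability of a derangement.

D(n) = (n-1)(D(n-1) + D(n-2)), D(0)=1, D(1)=0.
Building up: D(2)=1, D(3)=2, D(4)=9, D(5)=44, D(6)=265, D(7)=1854, D(8)=14833, D(9)=133496.
Total arrangements: 9! = 362880.
Probability = D(9)/9! = 16687/45360.

Final answer: D(9)/9! = 133496/362880 = 0.367879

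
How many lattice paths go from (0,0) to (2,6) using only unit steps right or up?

Each path has 2 right steps and 6 up steps in some order (8 steps total).
Choose which 6 of the 8 steps are up: C(8,6).

Final answer: C(8,6) = 28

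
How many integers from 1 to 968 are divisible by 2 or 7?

Multiples of 2: 484. Multiples of 7: 138. Of both (lcm=14): 69.
By inclusion-exclusion: 484 + 138 - 69.

Final answer: 553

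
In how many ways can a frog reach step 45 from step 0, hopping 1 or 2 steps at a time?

Let f(n) be the number of climbs. Removing the last move (1 or 2 steps) gives f(n) = f(n-1) + f(n-2); base cases f(1)=1, f(2)=2.
Computing successive values: f(1)=1, f(2)=2, f(3)=3, f(4)=5, f(5)=8, f(6)=13, f(7)=21, f(8)=34, f(9)=55, f(10)=89, f(11)=144, f(12)=233, f(13)=377, f(14)=610, f(15)=987, f(16)=1597, f(17)=2584, f(18)=4181, f(19)=6765, f(20)=10946, f(21)=17711, f(22)=28657, f(23)=46368, f(24)=75025, f(25)=121393, f(26)=196418, f(27)=317811, f(28)=514229, f(29)=832040, f(30)=1346269, f(31)=2178309, f(32)=3524578, f(33)=5702887, f(34)=9227465, f(35)=14930352, f(36)=24157817, f(37)=39088169, f(38)=63245986, f(39)=102334155, f(40)=165580141, f(41)=267914296, f(42)=433494437, f(43)=701408733, f(44)=1134903170, f(45)=1836311903.

Final answer: 1836311903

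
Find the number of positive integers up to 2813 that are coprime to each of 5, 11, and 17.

|div by 5|=562, |div by 11|=255, |div by 17|=165.
|div by 5&11|=51, |div by 5&17|=33, |div by 11&17|=15, |div by all|=3.
By inclusion-exclusion, divisible by at least one: 562+255+165-51-33-15+3 = 886.
Not divisible by any: 2813 - 886.

Final answer: 1927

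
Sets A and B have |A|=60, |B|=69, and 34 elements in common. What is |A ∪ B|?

|A union B| = |A| + |B| - |A intersect B| = 60 + 69 - 34.

Final answer: 95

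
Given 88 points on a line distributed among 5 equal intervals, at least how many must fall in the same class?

By pigeonhole with 88 objects and 5 categories: ceiling(88/5).

Final answer: 18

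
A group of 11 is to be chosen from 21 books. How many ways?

C(21,11) = 21!/(11! x 10!).

Final answer: \binom{21}{11} = 352716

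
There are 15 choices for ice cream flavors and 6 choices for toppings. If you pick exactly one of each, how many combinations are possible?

By the multiplication principle: 15 x 6.

Final answer: 90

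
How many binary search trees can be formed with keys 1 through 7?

This is a standard Catalan-number count: the answer is C_n. Here n = 7.
C_n = C(2n,n)/(n+1), so C_{7} = C(14,7)/8 = 3432/8.

Final answer: C_{7} = 429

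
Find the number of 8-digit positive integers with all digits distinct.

First digit: 9 (not 0). Second: 9 (not first). Third: 8, etc.
Total: 9 x 9 x 8 x 7 x 6 x 5 x 4 x 3.

Final answer: 1632960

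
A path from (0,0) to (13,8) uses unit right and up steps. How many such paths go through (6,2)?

Paths (0,0)->(6,2): C(8,2) = 28.
Paths (6,2)->(13,8): C(13,6) = 1716.
By multiplication principle: 28 x 1716.

Final answer: 48048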